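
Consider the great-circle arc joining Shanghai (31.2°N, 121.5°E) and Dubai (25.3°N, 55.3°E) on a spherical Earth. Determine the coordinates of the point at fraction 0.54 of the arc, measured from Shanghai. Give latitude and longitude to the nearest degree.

≈ (32°N, 85°E)

Write both endpoints as unit vectors p₁, p₂ with components (cos φ cos λ, cos φ sin λ, sin φ).
The central angle between the endpoints is δ = arccos(p₁·p₂) ≈ 1.008 rad (57.8°).
Interpolate at f = 0.54 with slerp weights a = sin((1−f)δ)/sin δ ≈ 0.529, b = sin(fδ)/sin δ ≈ 0.612.
p = a·p₁ + b·p₂ ≈ (0.079, 0.841, 0.536); φ = arcsin(p_z) ≈ 32.39°, λ = atan2(p_y, p_x) ≈ 84.65°.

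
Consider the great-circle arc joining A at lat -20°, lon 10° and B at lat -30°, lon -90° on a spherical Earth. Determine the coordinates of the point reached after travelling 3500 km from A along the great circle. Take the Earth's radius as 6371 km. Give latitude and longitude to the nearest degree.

Convert each endpoint to a unit vector on the sphere (x = cos φ cos λ, y = cos φ sin λ, z = sin φ).
The central angle between the endpoints is δ = arccos(p₁·p₂) ≈ 1.541 rad (88.3°). The total great-circle distance is δ·R ≈ 1.541 × 6371 ≈ 9818 km, so the target fraction is f = 3500/9818 ≈ 0.356.
Interpolate at f ≈ 0.356 with slerp weights a = sin((1−f)δ)/sin δ ≈ 0.837, b = sin(fδ)/sin δ ≈ 0.522.
p = a·p₁ + b·p₂ ≈ (0.775, -0.316, -0.548); φ = arcsin(p_z) ≈ -33.20°, λ = atan2(p_y, p_x) ≈ -22.17°.

≈ lat -33°, lon -22°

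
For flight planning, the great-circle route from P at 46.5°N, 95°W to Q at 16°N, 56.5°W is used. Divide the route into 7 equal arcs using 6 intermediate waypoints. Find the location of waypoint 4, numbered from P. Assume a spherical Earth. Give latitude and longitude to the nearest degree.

≈ 30°N, 70°W

From cos δ = sin φ₁ sin φ₂ + cos φ₁ cos φ₂ cos Δλ, the central angle is δ ≈ 0.770 rad (44.1°).
Interpolate at f = 4/7 with slerp weights a = sin((1−f)δ)/sin δ ≈ 0.466, b = sin(fδ)/sin δ ≈ 0.612.
p = a·p₁ + b·p₂ ≈ (0.297, -0.810, 0.506); φ = arcsin(p_z) ≈ 30.42°, λ = atan2(p_y, p_x) ≈ -69.87°.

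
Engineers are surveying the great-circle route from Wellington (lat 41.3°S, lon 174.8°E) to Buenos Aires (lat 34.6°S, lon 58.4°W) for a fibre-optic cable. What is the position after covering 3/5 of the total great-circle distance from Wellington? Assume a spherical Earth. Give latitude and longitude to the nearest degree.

≈ lat 58°S, lon 100°W

The haversine formula gives a central angle δ ≈ 1.566 rad (89.8°) between the endpoints.
Interpolate at f = 3/5 with slerp weights a = sin((1−f)δ)/sin δ ≈ 0.586, b = sin(fδ)/sin δ ≈ 0.807.
p = a·p₁ + b·p₂ ≈ (-0.090, -0.526, -0.846); φ = arcsin(p_z) ≈ -57.73°, λ = atan2(p_y, p_x) ≈ -99.75°.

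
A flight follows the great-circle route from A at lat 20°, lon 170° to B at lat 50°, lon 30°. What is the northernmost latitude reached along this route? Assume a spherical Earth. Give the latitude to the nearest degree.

The great circle lies in the plane with unit normal n̂ = (p₁ × p₂)/|p₁ × p₂|.
Here n̂_z ≈ -0.396; the vertex latitude is φ_max = arccos|n̂_z| ≈ 66.7°.
Check via Clairaut: cos φ_max = |cos φ₁| · sin C = cos(20.0°)·sin(24.9°) ≈ 0.396, again giving ≈ 66.7°.

≈ 67°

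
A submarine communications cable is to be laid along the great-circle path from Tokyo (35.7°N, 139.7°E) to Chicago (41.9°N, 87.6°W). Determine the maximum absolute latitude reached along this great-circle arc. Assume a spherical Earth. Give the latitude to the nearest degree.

The great circle lies in the plane with unit normal n̂ = (p₁ × p₂)/|p₁ × p₂|.
Here n̂_z ≈ +0.444; the vertex latitude is φ_max = arccos|n̂_z| ≈ 63.6°.
Check via Clairaut: cos φ_max = |cos φ₁| · sin C = cos(35.7°)·sin(33.2°) ≈ 0.444, again giving ≈ 63.6°.

≈ 64°N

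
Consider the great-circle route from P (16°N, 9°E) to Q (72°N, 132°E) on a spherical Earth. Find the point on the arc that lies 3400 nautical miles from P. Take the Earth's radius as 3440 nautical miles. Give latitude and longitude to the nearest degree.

≈ (68°N, 44°E)

From cos δ = sin φ₁ sin φ₂ + cos φ₁ cos φ₂ cos Δλ, the central angle is δ ≈ 1.470 rad (84.2°). The total great-circle distance is δ·R ≈ 1.470 × 3440 ≈ 5058 nmi, so the target fraction is f = 3400/5058 ≈ 0.672.
Interpolate at f ≈ 0.672 with slerp weights a = sin((1−f)δ)/sin δ ≈ 0.466, b = sin(fδ)/sin δ ≈ 0.839.
p = a·p₁ + b·p₂ ≈ (0.269, 0.263, 0.927); φ = arcsin(p_z) ≈ 67.92°, λ = atan2(p_y, p_x) ≈ 44.37°.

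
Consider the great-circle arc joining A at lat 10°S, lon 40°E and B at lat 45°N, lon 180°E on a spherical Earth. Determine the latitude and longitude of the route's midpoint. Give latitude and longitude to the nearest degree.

Convert each endpoint to a unit vector on the sphere (x = cos φ cos λ, y = cos φ sin λ, z = sin φ).
The central angle between the endpoints is δ = arccos(p₁·p₂) ≈ 2.287 rad (131.0°).
Interpolate at f = 1/2 with slerp weights a = sin((1−f)δ)/sin δ ≈ 1.206, b = sin(fδ)/sin δ ≈ 1.206.
p = a·p₁ + b·p₂ ≈ (0.057, 0.763, 0.643); φ = arcsin(p_z) ≈ 40.04°, λ = atan2(p_y, p_x) ≈ 85.73°.

≈ lat 40°N, lon 86°E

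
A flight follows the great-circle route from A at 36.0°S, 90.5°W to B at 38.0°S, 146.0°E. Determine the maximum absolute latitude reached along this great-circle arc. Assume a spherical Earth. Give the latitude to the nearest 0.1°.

≈ 57.9°S

The great circle lies in the plane with unit normal n̂ = (p₁ × p₂)/|p₁ × p₂|.
Here n̂_z ≈ -0.532; the vertex latitude is φ_max = arccos|n̂_z| ≈ 57.9°.
Check via Clairaut: cos φ_max = |cos φ₁| · sin C = cos(36.0°)·sin(138.9°) ≈ 0.532, again giving ≈ 57.9°.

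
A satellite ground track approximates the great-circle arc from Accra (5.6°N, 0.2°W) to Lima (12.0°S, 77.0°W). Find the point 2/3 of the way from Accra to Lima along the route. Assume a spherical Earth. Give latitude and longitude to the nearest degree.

Write both endpoints as unit vectors p₁, p₂ with components (cos φ cos λ, cos φ sin λ, sin φ).
The central angle between the endpoints is δ = arccos(p₁·p₂) ≈ 1.367 rad (78.3°).
Interpolate at f = 2/3 with slerp weights a = sin((1−f)δ)/sin δ ≈ 0.449, b = sin(fδ)/sin δ ≈ 0.807.
p = a·p₁ + b·p₂ ≈ (0.625, -0.771, -0.124); φ = arcsin(p_z) ≈ -7.12°, λ = atan2(p_y, p_x) ≈ -50.97°.

≈ (7°S, 51°W)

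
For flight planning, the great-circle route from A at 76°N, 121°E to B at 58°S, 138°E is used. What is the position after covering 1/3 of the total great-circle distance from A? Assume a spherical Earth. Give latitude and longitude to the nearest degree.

Convert each endpoint to a unit vector on the sphere (x = cos φ cos λ, y = cos φ sin λ, z = sin φ).
The central angle between the endpoints is δ = arccos(p₁·p₂) ≈ 2.347 rad (134.4°).
Interpolate at f = 1/3 with slerp weights a = sin((1−f)δ)/sin δ ≈ 1.401, b = sin(fδ)/sin δ ≈ 0.987.
p = a·p₁ + b·p₂ ≈ (-0.563, 0.641, 0.522); φ = arcsin(p_z) ≈ 31.46°, λ = atan2(p_y, p_x) ≈ 131.33°.

≈ 31°N, 131°E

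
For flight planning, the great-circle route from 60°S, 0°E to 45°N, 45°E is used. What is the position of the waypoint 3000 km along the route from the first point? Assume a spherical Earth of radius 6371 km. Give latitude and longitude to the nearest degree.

The haversine formula gives a central angle δ ≈ 1.942 rad (111.2°) between the endpoints. The total great-circle distance is δ·R ≈ 1.942 × 6371 ≈ 12370 km, so the target fraction is f = 3000/12370 ≈ 0.243.
Interpolate at f ≈ 0.243 with slerp weights a = sin((1−f)δ)/sin δ ≈ 1.068, b = sin(fδ)/sin δ ≈ 0.487.
p = a·p₁ + b·p₂ ≈ (0.777, 0.243, -0.580); φ = arcsin(p_z) ≈ -35.47°, λ = atan2(p_y, p_x) ≈ 17.39°.

≈ 35°S, 17°E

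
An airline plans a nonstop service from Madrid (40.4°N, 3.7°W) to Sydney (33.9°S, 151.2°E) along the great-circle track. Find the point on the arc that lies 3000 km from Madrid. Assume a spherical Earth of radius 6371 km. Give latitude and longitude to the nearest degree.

Write both endpoints as unit vectors p₁, p₂ with components (cos φ cos λ, cos φ sin λ, sin φ).
The central angle between the endpoints is δ = arccos(p₁·p₂) ≈ 2.776 rad (159.0°). The total great-circle distance is δ·R ≈ 2.776 × 6371 ≈ 17685 km, so the target fraction is f = 3000/17685 ≈ 0.170.
Interpolate at f ≈ 0.170 with slerp weights a = sin((1−f)δ)/sin δ ≈ 2.076, b = sin(fδ)/sin δ ≈ 1.269.
p = a·p₁ + b·p₂ ≈ (0.655, 0.405, 0.638); φ = arcsin(p_z) ≈ 39.63°, λ = atan2(p_y, p_x) ≈ 31.75°.

≈ 40°N, 32°E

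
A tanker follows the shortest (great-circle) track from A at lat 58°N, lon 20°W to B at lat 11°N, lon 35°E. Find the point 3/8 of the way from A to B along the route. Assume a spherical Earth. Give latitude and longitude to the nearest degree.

The haversine formula gives a central angle δ ≈ 1.093 rad (62.6°) between the endpoints.
Interpolate at f = 3/8 with slerp weights a = sin((1−f)δ)/sin δ ≈ 0.711, b = sin(fδ)/sin δ ≈ 0.449.
p = a·p₁ + b·p₂ ≈ (0.715, 0.124, 0.688); φ = arcsin(p_z) ≈ 43.50°, λ = atan2(p_y, p_x) ≈ 9.83°.

≈ lat 44°N, lon 10°E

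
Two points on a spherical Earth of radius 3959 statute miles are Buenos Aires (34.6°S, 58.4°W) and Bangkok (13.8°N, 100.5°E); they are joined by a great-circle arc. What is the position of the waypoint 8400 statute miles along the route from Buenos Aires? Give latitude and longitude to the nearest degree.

≈ (10°S, 82°E)

The haversine formula gives a central angle δ ≈ 2.649 rad (151.8°) between the endpoints. The total great-circle distance is δ·R ≈ 2.649 × 3959 ≈ 10488 mi, so the target fraction is f = 8400/10488 ≈ 0.801.
Interpolate at f ≈ 0.801 with slerp weights a = sin((1−f)δ)/sin δ ≈ 1.065, b = sin(fδ)/sin δ ≈ 1.803.
p = a·p₁ + b·p₂ ≈ (0.140, 0.975, -0.175); φ = arcsin(p_z) ≈ -10.06°, λ = atan2(p_y, p_x) ≈ 81.81°.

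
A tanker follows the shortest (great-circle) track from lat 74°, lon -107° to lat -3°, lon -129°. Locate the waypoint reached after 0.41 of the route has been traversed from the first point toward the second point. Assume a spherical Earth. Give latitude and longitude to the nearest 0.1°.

≈ lat 42.8°, lon -123.1°

Convert each endpoint to a unit vector on the sphere (x = cos φ cos λ, y = cos φ sin λ, z = sin φ).
The central angle between the endpoints is δ = arccos(p₁·p₂) ≈ 1.364 rad (78.2°).
Interpolate at f = 0.41 with slerp weights a = sin((1−f)δ)/sin δ ≈ 0.736, b = sin(fδ)/sin δ ≈ 0.542.
p = a·p₁ + b·p₂ ≈ (-0.400, -0.615, 0.680); φ = arcsin(p_z) ≈ 42.81°, λ = atan2(p_y, p_x) ≈ -123.05°.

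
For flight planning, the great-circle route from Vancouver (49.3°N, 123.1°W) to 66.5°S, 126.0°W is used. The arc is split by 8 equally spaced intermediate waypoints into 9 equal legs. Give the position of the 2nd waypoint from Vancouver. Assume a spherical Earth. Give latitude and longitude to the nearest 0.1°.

Write both endpoints as unit vectors p₁, p₂ with components (cos φ cos λ, cos φ sin λ, sin φ).
The central angle between the endpoints is δ = arccos(p₁·p₂) ≈ 2.021 rad (115.8°).
Interpolate at f = 2/9 with slerp weights a = sin((1−f)δ)/sin δ ≈ 1.111, b = sin(fδ)/sin δ ≈ 0.482.
p = a·p₁ + b·p₂ ≈ (-0.509, -0.762, 0.400); φ = arcsin(p_z) ≈ 23.57°, λ = atan2(p_y, p_x) ≈ -123.71°.

≈ 23.6°N, 123.7°W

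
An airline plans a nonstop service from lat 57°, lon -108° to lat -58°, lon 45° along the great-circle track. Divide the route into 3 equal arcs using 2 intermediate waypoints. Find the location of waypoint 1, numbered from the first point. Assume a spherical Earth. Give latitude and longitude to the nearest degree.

≈ lat 21°, lon -50°

From cos δ = sin φ₁ sin φ₂ + cos φ₁ cos φ₂ cos Δλ, the central angle is δ ≈ 2.889 rad (165.6°).
Interpolate at f = 1/3 with slerp weights a = sin((1−f)δ)/sin δ ≈ 3.758, b = sin(fδ)/sin δ ≈ 3.291.
p = a·p₁ + b·p₂ ≈ (0.601, -0.713, 0.361); φ = arcsin(p_z) ≈ 21.14°, λ = atan2(p_y, p_x) ≈ -49.90°.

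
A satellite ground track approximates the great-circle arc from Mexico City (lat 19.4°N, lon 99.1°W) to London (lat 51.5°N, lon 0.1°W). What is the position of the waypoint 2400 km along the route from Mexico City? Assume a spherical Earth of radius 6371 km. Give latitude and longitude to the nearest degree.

Convert each endpoint to a unit vector on the sphere (x = cos φ cos λ, y = cos φ sin λ, z = sin φ).
The central angle between the endpoints is δ = arccos(p₁·p₂) ≈ 1.402 rad (80.3°). The total great-circle distance is δ·R ≈ 1.402 × 6371 ≈ 8931 km, so the target fraction is f = 2400/8931 ≈ 0.269.
Interpolate at f ≈ 0.269 with slerp weights a = sin((1−f)δ)/sin δ ≈ 0.867, b = sin(fδ)/sin δ ≈ 0.373.
p = a·p₁ + b·p₂ ≈ (0.103, -0.808, 0.580); φ = arcsin(p_z) ≈ 35.46°, λ = atan2(p_y, p_x) ≈ -82.74°.

≈ lat 35°N, lon 83°W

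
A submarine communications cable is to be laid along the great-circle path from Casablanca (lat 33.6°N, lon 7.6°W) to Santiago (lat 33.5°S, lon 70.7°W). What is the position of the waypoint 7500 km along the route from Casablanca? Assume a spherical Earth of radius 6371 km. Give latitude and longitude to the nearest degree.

From cos δ = sin φ₁ sin φ₂ + cos φ₁ cos φ₂ cos Δλ, the central angle is δ ≈ 1.562 rad (89.5°). The total great-circle distance is δ·R ≈ 1.562 × 6371 ≈ 9951 km, so the target fraction is f = 7500/9951 ≈ 0.754.
Interpolate at f ≈ 0.754 with slerp weights a = sin((1−f)δ)/sin δ ≈ 0.375, b = sin(fδ)/sin δ ≈ 0.924.
p = a·p₁ + b·p₂ ≈ (0.564, -0.768, -0.302); φ = arcsin(p_z) ≈ -17.58°, λ = atan2(p_y, p_x) ≈ -53.69°.

≈ lat 18°S, lon 54°W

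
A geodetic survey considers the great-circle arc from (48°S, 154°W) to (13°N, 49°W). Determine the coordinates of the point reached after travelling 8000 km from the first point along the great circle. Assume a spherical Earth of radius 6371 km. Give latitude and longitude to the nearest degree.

Write both endpoints as unit vectors p₁, p₂ with components (cos φ cos λ, cos φ sin λ, sin φ).
The central angle between the endpoints is δ = arccos(p₁·p₂) ≈ 1.913 rad (109.6°). The total great-circle distance is δ·R ≈ 1.913 × 6371 ≈ 12190 km, so the target fraction is f = 8000/12190 ≈ 0.656.
Interpolate at f ≈ 0.656 with slerp weights a = sin((1−f)δ)/sin δ ≈ 0.649, b = sin(fδ)/sin δ ≈ 1.009.
p = a·p₁ + b·p₂ ≈ (0.255, -0.933, -0.255); φ = arcsin(p_z) ≈ -14.79°, λ = atan2(p_y, p_x) ≈ -74.71°.

≈ (15°S, 75°W)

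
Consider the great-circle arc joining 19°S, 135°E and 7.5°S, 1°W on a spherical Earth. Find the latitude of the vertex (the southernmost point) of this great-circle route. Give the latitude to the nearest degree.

The great circle lies in the plane with unit normal n̂ = (p₁ × p₂)/|p₁ × p₂|.
Here n̂_z ≈ -0.840; the vertex latitude is φ_max = arccos|n̂_z| ≈ 32.8°.
Check via Clairaut: cos φ_max = |cos φ₁| · sin C = cos(19.0°)·sin(117.3°) ≈ 0.840, again giving ≈ 32.8°.

≈ 33°S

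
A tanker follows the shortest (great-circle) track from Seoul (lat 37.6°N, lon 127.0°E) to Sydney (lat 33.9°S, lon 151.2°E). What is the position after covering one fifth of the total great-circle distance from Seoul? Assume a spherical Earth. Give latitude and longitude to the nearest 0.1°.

From cos δ = sin φ₁ sin φ₂ + cos φ₁ cos φ₂ cos Δλ, the central angle is δ ≈ 1.308 rad (75.0°).
Interpolate at f = 1/5 with slerp weights a = sin((1−f)δ)/sin δ ≈ 0.896, b = sin(fδ)/sin δ ≈ 0.268.
p = a·p₁ + b·p₂ ≈ (-0.622, 0.674, 0.398); φ = arcsin(p_z) ≈ 23.43°, λ = atan2(p_y, p_x) ≈ 132.70°.

≈ lat 23.4°N, lon 132.7°E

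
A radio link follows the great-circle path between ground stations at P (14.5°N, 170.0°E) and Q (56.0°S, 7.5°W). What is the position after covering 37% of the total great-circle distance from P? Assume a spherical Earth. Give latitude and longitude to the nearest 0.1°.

≈ (36.7°S, 168.0°E)

From cos δ = sin φ₁ sin φ₂ + cos φ₁ cos φ₂ cos Δλ, the central angle is δ ≈ 2.417 rad (138.5°).
Interpolate at f = 0.37 with slerp weights a = sin((1−f)δ)/sin δ ≈ 1.506, b = sin(fδ)/sin δ ≈ 1.176.
p = a·p₁ + b·p₂ ≈ (-0.784, 0.167, -0.598); φ = arcsin(p_z) ≈ -36.69°, λ = atan2(p_y, p_x) ≈ 167.95°.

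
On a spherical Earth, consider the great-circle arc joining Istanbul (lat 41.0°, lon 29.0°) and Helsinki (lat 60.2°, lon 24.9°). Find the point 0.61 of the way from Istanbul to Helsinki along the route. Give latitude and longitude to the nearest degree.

≈ lat 53°, lon 27°

Convert each endpoint to a unit vector on the sphere (x = cos φ cos λ, y = cos φ sin λ, z = sin φ).
The central angle between the endpoints is δ = arccos(p₁·p₂) ≈ 0.338 rad (19.4°).
Interpolate at f = 0.61 with slerp weights a = sin((1−f)δ)/sin δ ≈ 0.396, b = sin(fδ)/sin δ ≈ 0.617.
p = a·p₁ + b·p₂ ≈ (0.540, 0.274, 0.796); φ = arcsin(p_z) ≈ 52.73°, λ = atan2(p_y, p_x) ≈ 26.92°.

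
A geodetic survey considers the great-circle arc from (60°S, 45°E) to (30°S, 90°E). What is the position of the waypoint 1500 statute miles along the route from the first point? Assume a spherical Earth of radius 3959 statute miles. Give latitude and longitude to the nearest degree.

≈ (47°S, 74°E)

Convert each endpoint to a unit vector on the sphere (x = cos φ cos λ, y = cos φ sin λ, z = sin φ).
The central angle between the endpoints is δ = arccos(p₁·p₂) ≈ 0.739 rad (42.3°). The total great-circle distance is δ·R ≈ 0.739 × 3959 ≈ 2925 mi, so the target fraction is f = 1500/2925 ≈ 0.513.
Interpolate at f ≈ 0.513 with slerp weights a = sin((1−f)δ)/sin δ ≈ 0.523, b = sin(fδ)/sin δ ≈ 0.549.
p = a·p₁ + b·p₂ ≈ (0.185, 0.661, -0.728); φ = arcsin(p_z) ≈ -46.69°, λ = atan2(p_y, p_x) ≈ 74.36°.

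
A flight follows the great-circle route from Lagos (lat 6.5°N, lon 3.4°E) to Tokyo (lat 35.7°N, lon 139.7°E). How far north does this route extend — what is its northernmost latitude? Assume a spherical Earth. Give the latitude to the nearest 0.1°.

≈ 49.4°N

The great circle lies in the plane with unit normal n̂ = (p₁ × p₂)/|p₁ × p₂|.
Here n̂_z ≈ +0.651; the vertex latitude is φ_max = arccos|n̂_z| ≈ 49.4°.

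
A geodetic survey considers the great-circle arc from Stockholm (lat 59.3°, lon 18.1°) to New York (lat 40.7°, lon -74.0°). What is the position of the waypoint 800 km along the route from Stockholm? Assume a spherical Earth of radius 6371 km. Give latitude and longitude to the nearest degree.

The haversine formula gives a central angle δ ≈ 0.993 rad (56.9°) between the endpoints. The total great-circle distance is δ·R ≈ 0.993 × 6371 ≈ 6324 km, so the target fraction is f = 800/6324 ≈ 0.127.
Interpolate at f ≈ 0.127 with slerp weights a = sin((1−f)δ)/sin δ ≈ 0.910, b = sin(fδ)/sin δ ≈ 0.150.
p = a·p₁ + b·p₂ ≈ (0.473, 0.035, 0.880); φ = arcsin(p_z) ≈ 61.68°, λ = atan2(p_y, p_x) ≈ 4.28°.

≈ lat 62°, lon 4°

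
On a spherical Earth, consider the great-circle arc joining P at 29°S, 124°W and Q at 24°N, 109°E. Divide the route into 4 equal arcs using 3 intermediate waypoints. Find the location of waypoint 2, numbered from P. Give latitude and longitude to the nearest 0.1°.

From cos δ = sin φ₁ sin φ₂ + cos φ₁ cos φ₂ cos Δλ, the central angle is δ ≈ 2.316 rad (132.7°).
Interpolate at f = 2/4 with slerp weights a = sin((1−f)δ)/sin δ ≈ 1.246, b = sin(fδ)/sin δ ≈ 1.246.
p = a·p₁ + b·p₂ ≈ (-0.980, 0.173, -0.097); φ = arcsin(p_z) ≈ -5.58°, λ = atan2(p_y, p_x) ≈ 170.00°.

≈ 5.6°S, 170.0°E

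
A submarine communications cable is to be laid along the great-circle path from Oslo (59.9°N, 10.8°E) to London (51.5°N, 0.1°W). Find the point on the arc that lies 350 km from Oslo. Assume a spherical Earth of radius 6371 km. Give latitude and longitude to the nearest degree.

Convert each endpoint to a unit vector on the sphere (x = cos φ cos λ, y = cos φ sin λ, z = sin φ).
The central angle between the endpoints is δ = arccos(p₁·p₂) ≈ 0.181 rad (10.4°). The total great-circle distance is δ·R ≈ 0.181 × 6371 ≈ 1154 km, so the target fraction is f = 350/1154 ≈ 0.303.
Interpolate at f ≈ 0.303 with slerp weights a = sin((1−f)δ)/sin δ ≈ 0.699, b = sin(fδ)/sin δ ≈ 0.305.
p = a·p₁ + b·p₂ ≈ (0.534, 0.065, 0.843); φ = arcsin(p_z) ≈ 57.46°, λ = atan2(p_y, p_x) ≈ 6.98°.

≈ (57°N, 7°E)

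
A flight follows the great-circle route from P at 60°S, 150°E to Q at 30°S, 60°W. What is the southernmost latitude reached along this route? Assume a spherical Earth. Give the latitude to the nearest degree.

The great circle lies in the plane with unit normal n̂ = (p₁ × p₂)/|p₁ × p₂|.
Here n̂_z ≈ +0.217; the vertex latitude is φ_max = arccos|n̂_z| ≈ 77.5°.
Check via Clairaut: cos φ_max = |cos φ₁| · sin C = cos(60.0°)·sin(154.3°) ≈ 0.217, again giving ≈ 77.5°.

≈ 77°S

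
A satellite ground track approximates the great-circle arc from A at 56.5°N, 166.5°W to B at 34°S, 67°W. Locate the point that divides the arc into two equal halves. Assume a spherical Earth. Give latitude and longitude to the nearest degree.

≈ 17°N, 103°W

Write both endpoints as unit vectors p₁, p₂ with components (cos φ cos λ, cos φ sin λ, sin φ).
The central angle between the endpoints is δ = arccos(p₁·p₂) ≈ 2.143 rad (122.8°).
Interpolate at f = 1/2 with slerp weights a = sin((1−f)δ)/sin δ ≈ 1.045, b = sin(fδ)/sin δ ≈ 1.045.
p = a·p₁ + b·p₂ ≈ (-0.222, -0.932, 0.287); φ = arcsin(p_z) ≈ 16.68°, λ = atan2(p_y, p_x) ≈ -103.42°.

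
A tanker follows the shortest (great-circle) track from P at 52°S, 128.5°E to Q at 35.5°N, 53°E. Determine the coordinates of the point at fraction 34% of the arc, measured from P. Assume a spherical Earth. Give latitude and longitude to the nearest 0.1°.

Write both endpoints as unit vectors p₁, p₂ with components (cos φ cos λ, cos φ sin λ, sin φ).
The central angle between the endpoints is δ = arccos(p₁·p₂) ≈ 1.909 rad (109.4°).
Interpolate at f = 0.34 with slerp weights a = sin((1−f)δ)/sin δ ≈ 1.009, b = sin(fδ)/sin δ ≈ 0.641.
p = a·p₁ + b·p₂ ≈ (-0.073, 0.903, -0.423); φ = arcsin(p_z) ≈ -25.04°, λ = atan2(p_y, p_x) ≈ 94.61°.

≈ 25.0°S, 94.6°E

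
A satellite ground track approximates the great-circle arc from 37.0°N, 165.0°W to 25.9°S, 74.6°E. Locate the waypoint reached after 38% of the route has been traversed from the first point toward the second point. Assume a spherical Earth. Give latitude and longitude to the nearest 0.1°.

≈ 19.7°N, 142.1°E

Write both endpoints as unit vectors p₁, p₂ with components (cos φ cos λ, cos φ sin λ, sin φ).
The central angle between the endpoints is δ = arccos(p₁·p₂) ≈ 2.248 rad (128.8°).
Interpolate at f = 0.38 with slerp weights a = sin((1−f)δ)/sin δ ≈ 1.263, b = sin(fδ)/sin δ ≈ 0.967.
p = a·p₁ + b·p₂ ≈ (-0.743, 0.578, 0.337); φ = arcsin(p_z) ≈ 19.72°, λ = atan2(p_y, p_x) ≈ 142.13°.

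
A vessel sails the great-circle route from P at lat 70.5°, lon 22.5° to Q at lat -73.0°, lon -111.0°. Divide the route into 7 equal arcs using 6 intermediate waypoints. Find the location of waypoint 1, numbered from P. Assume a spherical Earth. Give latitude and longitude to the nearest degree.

Write both endpoints as unit vectors p₁, p₂ with components (cos φ cos λ, cos φ sin λ, sin φ).
The central angle between the endpoints is δ = arccos(p₁·p₂) ≈ 2.890 rad (165.6°).
Interpolate at f = 1/7 with slerp weights a = sin((1−f)δ)/sin δ ≈ 2.480, b = sin(fδ)/sin δ ≈ 1.615.
p = a·p₁ + b·p₂ ≈ (0.596, -0.124, 0.794); φ = arcsin(p_z) ≈ 52.52°, λ = atan2(p_y, p_x) ≈ -11.76°.

≈ lat 53°, lon -12°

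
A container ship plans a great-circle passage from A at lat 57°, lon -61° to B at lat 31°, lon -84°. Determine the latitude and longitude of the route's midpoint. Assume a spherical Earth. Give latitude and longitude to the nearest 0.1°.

Write both endpoints as unit vectors p₁, p₂ with components (cos φ cos λ, cos φ sin λ, sin φ).
The central angle between the endpoints is δ = arccos(p₁·p₂) ≈ 0.532 rad (30.5°).
Interpolate at f = 1/2 with slerp weights a = sin((1−f)δ)/sin δ ≈ 0.518, b = sin(fδ)/sin δ ≈ 0.518.
p = a·p₁ + b·p₂ ≈ (0.183, -0.689, 0.702); φ = arcsin(p_z) ≈ 44.55°, λ = atan2(p_y, p_x) ≈ -75.10°.

≈ lat 44.6°, lon -75.1°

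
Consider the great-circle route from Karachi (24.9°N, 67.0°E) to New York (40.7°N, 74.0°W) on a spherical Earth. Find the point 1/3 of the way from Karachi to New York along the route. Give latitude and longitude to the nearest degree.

The haversine formula gives a central angle δ ≈ 1.834 rad (105.1°) between the endpoints.
Interpolate at f = 1/3 with slerp weights a = sin((1−f)δ)/sin δ ≈ 0.973, b = sin(fδ)/sin δ ≈ 0.594.
p = a·p₁ + b·p₂ ≈ (0.469, 0.380, 0.797); φ = arcsin(p_z) ≈ 52.88°, λ = atan2(p_y, p_x) ≈ 38.98°.

≈ 53°N, 39°E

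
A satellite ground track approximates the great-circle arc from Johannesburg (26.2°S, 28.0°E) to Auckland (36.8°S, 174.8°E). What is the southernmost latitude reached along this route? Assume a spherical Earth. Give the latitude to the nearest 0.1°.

≈ 65.3°S

The great circle lies in the plane with unit normal n̂ = (p₁ × p₂)/|p₁ × p₂|.
Here n̂_z ≈ +0.418; the vertex latitude is φ_max = arccos|n̂_z| ≈ 65.3°.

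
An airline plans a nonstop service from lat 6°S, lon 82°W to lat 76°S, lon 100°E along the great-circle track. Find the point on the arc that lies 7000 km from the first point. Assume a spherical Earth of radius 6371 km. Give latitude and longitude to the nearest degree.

From cos δ = sin φ₁ sin φ₂ + cos φ₁ cos φ₂ cos Δλ, the central angle is δ ≈ 1.710 rad (98.0°). The total great-circle distance is δ·R ≈ 1.710 × 6371 ≈ 10896 km, so the target fraction is f = 7000/10896 ≈ 0.642.
Interpolate at f ≈ 0.642 with slerp weights a = sin((1−f)δ)/sin δ ≈ 0.580, b = sin(fδ)/sin δ ≈ 0.899.
p = a·p₁ + b·p₂ ≈ (0.042, -0.357, -0.933); φ = arcsin(p_z) ≈ -68.95°, λ = atan2(p_y, p_x) ≈ -83.21°.

≈ lat 69°S, lon 83°W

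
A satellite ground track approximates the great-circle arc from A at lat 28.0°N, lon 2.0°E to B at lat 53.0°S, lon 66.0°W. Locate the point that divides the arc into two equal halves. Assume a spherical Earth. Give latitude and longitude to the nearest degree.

≈ lat 15°S, lon 25°W

Write both endpoints as unit vectors p₁, p₂ with components (cos φ cos λ, cos φ sin λ, sin φ).
The central angle between the endpoints is δ = arccos(p₁·p₂) ≈ 1.748 rad (100.1°).
Interpolate at f = 1/2 with slerp weights a = sin((1−f)δ)/sin δ ≈ 0.779, b = sin(fδ)/sin δ ≈ 0.779.
p = a·p₁ + b·p₂ ≈ (0.878, -0.404, -0.256); φ = arcsin(p_z) ≈ -14.86°, λ = atan2(p_y, p_x) ≈ -24.72°.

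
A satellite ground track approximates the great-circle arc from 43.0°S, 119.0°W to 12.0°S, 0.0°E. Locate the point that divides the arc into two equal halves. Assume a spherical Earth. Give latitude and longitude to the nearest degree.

≈ 45°S, 46°W

The haversine formula gives a central angle δ ≈ 1.777 rad (101.8°) between the endpoints.
Interpolate at f = 1/2 with slerp weights a = sin((1−f)δ)/sin δ ≈ 0.793, b = sin(fδ)/sin δ ≈ 0.793.
p = a·p₁ + b·p₂ ≈ (0.495, -0.507, -0.706); φ = arcsin(p_z) ≈ -44.89°, λ = atan2(p_y, p_x) ≈ -45.73°.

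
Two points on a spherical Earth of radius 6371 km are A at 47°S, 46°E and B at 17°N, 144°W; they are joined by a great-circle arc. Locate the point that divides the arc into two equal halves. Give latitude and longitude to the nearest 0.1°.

≈ 54.9°S, 166.6°W

Write both endpoints as unit vectors p₁, p₂ with components (cos φ cos λ, cos φ sin λ, sin φ).
The central angle between the endpoints is δ = arccos(p₁·p₂) ≈ 2.599 rad (148.9°).
Interpolate at f = 1/2 with slerp weights a = sin((1−f)δ)/sin δ ≈ 1.864, b = sin(fδ)/sin δ ≈ 1.864.
p = a·p₁ + b·p₂ ≈ (-0.559, -0.133, -0.818); φ = arcsin(p_z) ≈ -54.92°, λ = atan2(p_y, p_x) ≈ -166.59°.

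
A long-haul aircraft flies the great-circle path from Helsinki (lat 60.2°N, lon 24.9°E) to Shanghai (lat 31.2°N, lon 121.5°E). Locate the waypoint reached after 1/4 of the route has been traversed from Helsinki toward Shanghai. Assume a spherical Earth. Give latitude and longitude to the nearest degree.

≈ lat 62°N, lon 60°E

The haversine formula gives a central angle δ ≈ 1.159 rad (66.4°) between the endpoints.
Interpolate at f = 1/4 with slerp weights a = sin((1−f)δ)/sin δ ≈ 0.833, b = sin(fδ)/sin δ ≈ 0.312.
p = a·p₁ + b·p₂ ≈ (0.236, 0.402, 0.885); φ = arcsin(p_z) ≈ 62.22°, λ = atan2(p_y, p_x) ≈ 59.53°.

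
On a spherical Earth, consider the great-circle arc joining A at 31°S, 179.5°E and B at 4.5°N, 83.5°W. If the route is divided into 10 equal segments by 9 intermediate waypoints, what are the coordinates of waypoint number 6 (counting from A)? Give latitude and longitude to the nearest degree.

≈ 15°S, 118°W

Convert each endpoint to a unit vector on the sphere (x = cos φ cos λ, y = cos φ sin λ, z = sin φ).
The central angle between the endpoints is δ = arccos(p₁·p₂) ≈ 1.716 rad (98.3°).
Interpolate at f = 6/10 with slerp weights a = sin((1−f)δ)/sin δ ≈ 0.640, b = sin(fδ)/sin δ ≈ 0.866.
p = a·p₁ + b·p₂ ≈ (-0.451, -0.853, -0.262); φ = arcsin(p_z) ≈ -15.18°, λ = atan2(p_y, p_x) ≈ -117.87°.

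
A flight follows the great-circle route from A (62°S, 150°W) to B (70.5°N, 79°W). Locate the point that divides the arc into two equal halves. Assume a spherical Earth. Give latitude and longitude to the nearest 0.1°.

≈ (5.2°N, 121.4°W)

Write both endpoints as unit vectors p₁, p₂ with components (cos φ cos λ, cos φ sin λ, sin φ).
The central angle between the endpoints is δ = arccos(p₁·p₂) ≈ 2.468 rad (141.4°).
Interpolate at f = 1/2 with slerp weights a = sin((1−f)δ)/sin δ ≈ 1.512, b = sin(fδ)/sin δ ≈ 1.512.
p = a·p₁ + b·p₂ ≈ (-0.518, -0.850, 0.090); φ = arcsin(p_z) ≈ 5.18°, λ = atan2(p_y, p_x) ≈ -121.37°.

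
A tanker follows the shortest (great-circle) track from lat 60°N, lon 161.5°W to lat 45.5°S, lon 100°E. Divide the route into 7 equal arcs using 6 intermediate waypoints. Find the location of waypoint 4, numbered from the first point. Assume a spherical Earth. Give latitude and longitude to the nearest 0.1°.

Write both endpoints as unit vectors p₁, p₂ with components (cos φ cos λ, cos φ sin λ, sin φ).
The central angle between the endpoints is δ = arccos(p₁·p₂) ≈ 2.304 rad (132.0°).
Interpolate at f = 4/7 with slerp weights a = sin((1−f)δ)/sin δ ≈ 1.124, b = sin(fδ)/sin δ ≈ 1.303.
p = a·p₁ + b·p₂ ≈ (-0.691, 0.721, 0.044); φ = arcsin(p_z) ≈ 2.51°, λ = atan2(p_y, p_x) ≈ 133.79°.

≈ lat 2.5°N, lon 133.8°E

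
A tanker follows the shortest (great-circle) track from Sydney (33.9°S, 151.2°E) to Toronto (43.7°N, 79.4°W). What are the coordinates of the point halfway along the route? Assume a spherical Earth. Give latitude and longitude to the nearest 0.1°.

Convert each endpoint to a unit vector on the sphere (x = cos φ cos λ, y = cos φ sin λ, z = sin φ).
The central angle between the endpoints is δ = arccos(p₁·p₂) ≈ 2.444 rad (140.0°).
Interpolate at f = 1/2 with slerp weights a = sin((1−f)δ)/sin δ ≈ 1.462, b = sin(fδ)/sin δ ≈ 1.462.
p = a·p₁ + b·p₂ ≈ (-0.869, -0.454, 0.195); φ = arcsin(p_z) ≈ 11.23°, λ = atan2(p_y, p_x) ≈ -152.40°.

≈ 11.2°N, 152.4°W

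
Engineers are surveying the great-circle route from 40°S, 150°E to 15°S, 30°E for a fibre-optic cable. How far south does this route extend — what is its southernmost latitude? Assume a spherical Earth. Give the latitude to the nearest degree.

≈ 49°S

The great circle lies in the plane with unit normal n̂ = (p₁ × p₂)/|p₁ × p₂|.
Here n̂_z ≈ -0.655; the vertex latitude is φ_max = arccos|n̂_z| ≈ 49.1°.
Check via Clairaut: cos φ_max = |cos φ₁| · sin C = cos(40.0°)·sin(121.3°) ≈ 0.655, again giving ≈ 49.1°.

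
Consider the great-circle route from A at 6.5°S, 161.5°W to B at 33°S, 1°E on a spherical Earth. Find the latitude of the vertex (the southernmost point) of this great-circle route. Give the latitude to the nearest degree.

The great circle lies in the plane with unit normal n̂ = (p₁ × p₂)/|p₁ × p₂|.
Here n̂_z ≈ +0.368; the vertex latitude is φ_max = arccos|n̂_z| ≈ 68.4°.

≈ 68°S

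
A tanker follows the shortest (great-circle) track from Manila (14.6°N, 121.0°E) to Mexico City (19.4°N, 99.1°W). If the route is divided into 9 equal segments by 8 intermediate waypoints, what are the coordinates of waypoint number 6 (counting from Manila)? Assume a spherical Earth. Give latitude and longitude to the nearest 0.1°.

≈ 39.5°N, 143.0°W

From cos δ = sin φ₁ sin φ₂ + cos φ₁ cos φ₂ cos Δλ, the central angle is δ ≈ 2.233 rad (127.9°).
Interpolate at f = 6/9 with slerp weights a = sin((1−f)δ)/sin δ ≈ 0.859, b = sin(fδ)/sin δ ≈ 1.263.
p = a·p₁ + b·p₂ ≈ (-0.616, -0.464, 0.636); φ = arcsin(p_z) ≈ 39.49°, λ = atan2(p_y, p_x) ≈ -143.01°.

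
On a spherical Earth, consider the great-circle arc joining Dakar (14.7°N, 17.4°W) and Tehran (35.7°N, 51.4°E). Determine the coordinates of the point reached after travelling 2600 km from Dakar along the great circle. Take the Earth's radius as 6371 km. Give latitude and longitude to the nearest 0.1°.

Write both endpoints as unit vectors p₁, p₂ with components (cos φ cos λ, cos φ sin λ, sin φ).
The central angle between the endpoints is δ = arccos(p₁·p₂) ≈ 1.124 rad (64.4°). The total great-circle distance is δ·R ≈ 1.124 × 6371 ≈ 7161 km, so the target fraction is f = 2600/7161 ≈ 0.363.
Interpolate at f ≈ 0.363 with slerp weights a = sin((1−f)δ)/sin δ ≈ 0.728, b = sin(fδ)/sin δ ≈ 0.440.
p = a·p₁ + b·p₂ ≈ (0.895, 0.069, 0.441); φ = arcsin(p_z) ≈ 26.20°, λ = atan2(p_y, p_x) ≈ 4.40°.

≈ 26.2°N, 4.4°E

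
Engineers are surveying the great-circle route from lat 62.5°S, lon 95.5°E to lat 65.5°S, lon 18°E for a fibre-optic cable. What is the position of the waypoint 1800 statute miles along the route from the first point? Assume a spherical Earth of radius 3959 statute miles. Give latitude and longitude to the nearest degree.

≈ lat 68°S, lon 32°E

Convert each endpoint to a unit vector on the sphere (x = cos φ cos λ, y = cos φ sin λ, z = sin φ).
The central angle between the endpoints is δ = arccos(p₁·p₂) ≈ 0.557 rad (31.9°). The total great-circle distance is δ·R ≈ 0.557 × 3959 ≈ 2207 mi, so the target fraction is f = 1800/2207 ≈ 0.816.
Interpolate at f ≈ 0.816 with slerp weights a = sin((1−f)δ)/sin δ ≈ 0.194, b = sin(fδ)/sin δ ≈ 0.830.
p = a·p₁ + b·p₂ ≈ (0.319, 0.196, -0.927); φ = arcsin(p_z) ≈ -68.04°, λ = atan2(p_y, p_x) ≈ 31.52°.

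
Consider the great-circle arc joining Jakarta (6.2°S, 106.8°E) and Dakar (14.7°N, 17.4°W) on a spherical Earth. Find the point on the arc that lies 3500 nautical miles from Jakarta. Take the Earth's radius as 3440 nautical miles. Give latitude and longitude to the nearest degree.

≈ 8°N, 50°E

The haversine formula gives a central angle δ ≈ 2.175 rad (124.6°) between the endpoints. The total great-circle distance is δ·R ≈ 2.175 × 3440 ≈ 7481 nmi, so the target fraction is f = 3500/7481 ≈ 0.468.
Interpolate at f ≈ 0.468 with slerp weights a = sin((1−f)δ)/sin δ ≈ 1.113, b = sin(fδ)/sin δ ≈ 1.034.
p = a·p₁ + b·p₂ ≈ (0.634, 0.760, 0.142); φ = arcsin(p_z) ≈ 8.17°, λ = atan2(p_y, p_x) ≈ 50.14°.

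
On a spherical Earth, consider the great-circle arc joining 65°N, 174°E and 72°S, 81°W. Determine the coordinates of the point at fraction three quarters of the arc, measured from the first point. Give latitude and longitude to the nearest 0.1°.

≈ 42.0°S, 131.1°W

Convert each endpoint to a unit vector on the sphere (x = cos φ cos λ, y = cos φ sin λ, z = sin φ).
The central angle between the endpoints is δ = arccos(p₁·p₂) ≈ 2.681 rad (153.6°).
Interpolate at f = 3/4 with slerp weights a = sin((1−f)δ)/sin δ ≈ 1.397, b = sin(fδ)/sin δ ≈ 2.035.
p = a·p₁ + b·p₂ ≈ (-0.489, -0.559, -0.669); φ = arcsin(p_z) ≈ -42.01°, λ = atan2(p_y, p_x) ≈ -131.15°.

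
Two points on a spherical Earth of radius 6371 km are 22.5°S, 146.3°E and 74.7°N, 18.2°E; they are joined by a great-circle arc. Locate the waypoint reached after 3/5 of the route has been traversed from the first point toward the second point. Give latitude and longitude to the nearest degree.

Write both endpoints as unit vectors p₁, p₂ with components (cos φ cos λ, cos φ sin λ, sin φ).
The central angle between the endpoints is δ = arccos(p₁·p₂) ≈ 2.117 rad (121.3°).
Interpolate at f = 3/5 with slerp weights a = sin((1−f)δ)/sin δ ≈ 0.877, b = sin(fδ)/sin δ ≈ 1.118.
p = a·p₁ + b·p₂ ≈ (-0.394, 0.542, 0.743); φ = arcsin(p_z) ≈ 47.96°, λ = atan2(p_y, p_x) ≈ 126.02°.

≈ 48°N, 126°E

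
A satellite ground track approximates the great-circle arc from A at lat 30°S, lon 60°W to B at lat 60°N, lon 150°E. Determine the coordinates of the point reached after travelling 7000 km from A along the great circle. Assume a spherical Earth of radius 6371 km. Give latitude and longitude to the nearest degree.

≈ lat 28°N, lon 85°W

Convert each endpoint to a unit vector on the sphere (x = cos φ cos λ, y = cos φ sin λ, z = sin φ).
The central angle between the endpoints is δ = arccos(p₁·p₂) ≈ 2.512 rad (143.9°). The total great-circle distance is δ·R ≈ 2.512 × 6371 ≈ 16001 km, so the target fraction is f = 7000/16001 ≈ 0.437.
Interpolate at f ≈ 0.437 with slerp weights a = sin((1−f)δ)/sin δ ≈ 1.676, b = sin(fδ)/sin δ ≈ 1.512.
p = a·p₁ + b·p₂ ≈ (0.071, -0.879, 0.471); φ = arcsin(p_z) ≈ 28.10°, λ = atan2(p_y, p_x) ≈ -85.37°.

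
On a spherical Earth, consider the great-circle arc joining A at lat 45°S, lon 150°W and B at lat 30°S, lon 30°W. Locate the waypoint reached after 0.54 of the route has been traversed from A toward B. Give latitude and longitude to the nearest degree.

≈ lat 55°S, lon 74°W

Write both endpoints as unit vectors p₁, p₂ with components (cos φ cos λ, cos φ sin λ, sin φ).
The central angle between the endpoints is δ = arccos(p₁·p₂) ≈ 1.523 rad (87.3°).
Interpolate at f = 0.54 with slerp weights a = sin((1−f)δ)/sin δ ≈ 0.646, b = sin(fδ)/sin δ ≈ 0.734.
p = a·p₁ + b·p₂ ≈ (0.155, -0.546, -0.823); φ = arcsin(p_z) ≈ -55.42°, λ = atan2(p_y, p_x) ≈ -74.15°.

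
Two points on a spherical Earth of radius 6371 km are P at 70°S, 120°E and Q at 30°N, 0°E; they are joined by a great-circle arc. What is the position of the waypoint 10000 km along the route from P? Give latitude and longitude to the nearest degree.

Convert each endpoint to a unit vector on the sphere (x = cos φ cos λ, y = cos φ sin λ, z = sin φ).
The central angle between the endpoints is δ = arccos(p₁·p₂) ≈ 2.237 rad (128.2°). The total great-circle distance is δ·R ≈ 2.237 × 6371 ≈ 14251 km, so the target fraction is f = 10000/14251 ≈ 0.702.
Interpolate at f ≈ 0.702 with slerp weights a = sin((1−f)δ)/sin δ ≈ 0.787, b = sin(fδ)/sin δ ≈ 1.272.
p = a·p₁ + b·p₂ ≈ (0.967, 0.233, -0.104); φ = arcsin(p_z) ≈ -5.95°, λ = atan2(p_y, p_x) ≈ 13.56°.

≈ 6°S, 14°E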